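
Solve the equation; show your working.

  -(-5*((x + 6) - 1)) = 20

Step 1. [-(-5*((x + 6) - 1)) = 20] flip signs both sides. So neg: -5*((x + 6) - 1) = -20.
Step 2. [-5*((x + 6) - 1) = -20] leading coefficient -5: divide by -5. So div: (x + 6) - 1 = 4.
Step 3. [(x + 6) - 1 = 4] add 1: x sits inside (… - 1). So sub: x + 6 = 5.
Step 4. [x + 6 = 5] the outer +6 inverts by subtracting 6 ⇒ sub: x = -1.

Answer: x ∈ {-1}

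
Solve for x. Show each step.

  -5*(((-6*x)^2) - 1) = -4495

Step 1. [-5*(((-6*x)^2) - 1) = -4495] LHS = -5·(…); ÷-5 both sides ⇒ div: ((-6*x)^2) - 1 = 899.
Step 2. [((-6*x)^2) - 1 = 899] peel the -1: add 1 from each side ⇒ sub: (-6*x)^2 = 900.
Step 3. [(-6*x)^2 = 900] LHS squared, RHS 900 ≥ 0: apply √ (±), so sqrt: -6*x = 30 or -30.
Step 4. [-6*x = 30 or -30] divide by the outer -6 ⇒ div: x = -5 or 5.

Answer: x ∈ {-5, 5}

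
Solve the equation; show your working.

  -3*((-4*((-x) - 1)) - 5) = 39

Step 1. [-3*((-4*((-x) - 1)) - 5) = 39] -3·(inner) — divide through by -3. So div: (-4*((-x) - 1)) - 5 = -13.
Step 2. [(-4*((-x) - 1)) - 5 = -13] the outer -5 inverts by adding 5 ⇒ sub: -4*((-x) - 1) = -8.
Step 3. [-4*((-x) - 1) = -8] leading coefficient -4: divide by -4 ⇒ div: (-x) - 1 = 2.
Step 4. [(-x) - 1 = 2] peel the -1: add 1 from each side ⇒ sub: -x = 3.
Step 5. [-x = 3] flip signs both sides. So neg: x = -3.

Answer: x ∈ {-3}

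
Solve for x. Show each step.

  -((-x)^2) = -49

Step 1. [-((-x)^2) = -49] LHS negated; negate both sides. So neg: (-x)^2 = 49.
Step 2. [(-x)^2 = 49] √ both sides: 49 ≥ 0 gives two branches. So sqrt: -x = 7 or -7.
Step 3. [-x = 7 or -7] LHS negated; negate both sides. So neg: x = -7 or 7.

Answer: x ∈ {-7, 7}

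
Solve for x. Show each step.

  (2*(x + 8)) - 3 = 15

Step 1. [(2*(x + 8)) - 3 = 15] -3 is outermost — add 3 both sides. So sub: 2*(x + 8) = 18.
Step 2. [2*(x + 8) = 18] leading coefficient 2: divide by 2 ⇒ div: x + 8 = 9.
Step 3. [x + 8 = 9] peel the +8: subtract 8 from each side ⇒ sub: x = 1.

Answer: x ∈ {1}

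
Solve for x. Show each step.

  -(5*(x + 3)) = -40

Step 1. [-(5*(x + 3)) = -40] LHS negated; negate both sides ⇒ neg: 5*(x + 3) = 40.
Step 2. [5*(x + 3) = 40] LHS = 5·(…); ÷5 both sides. So div: x + 3 = 8.
Step 3. [x + 3 = 8] 3 comes off first (subtract 3). So sub: x = 5.

Answer: x ∈ {5}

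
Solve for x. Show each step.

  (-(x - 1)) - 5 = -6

Step 1. [(-(x - 1)) - 5 = -6] 5 comes off first (add 5), so sub: -(x - 1) = -1.
Step 2. [-(x - 1) = -1] flip signs both sides. So neg: x - 1 = 1.
Step 3. [x - 1 = 1] 1 comes off first (add 1), so sub: x = 2.

Answer: x ∈ {2}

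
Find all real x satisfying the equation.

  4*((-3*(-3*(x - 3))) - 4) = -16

Step 1. [4*((-3*(-3*(x - 3))) - 4) = -16] divide by the outer 4. So div: (-3*(-3*(x - 3))) - 4 = -4.
Step 2. [(-3*(-3*(x - 3))) - 4 = -4] 4 comes off first (add 4) ⇒ sub: -3*(-3*(x - 3)) = 0.
Step 3. [-3*(-3*(x - 3)) = 0] -3 out front; divide by -3 ⇒ div: -3*(x - 3) = 0.
Step 4. [-3*(x - 3) = 0] divide by the outer -3, so div: x - 3 = 0.
Step 5. [x - 3 = 0] -3 is outermost — add 3 both sides. So sub: x = 3.

Answer: x ∈ {3}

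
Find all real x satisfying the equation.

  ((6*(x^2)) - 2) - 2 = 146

Step 1. [((6*(x^2)) - 2) - 2 = 146] peel the -2: add 2 from each side. So sub: (6*(x^2)) - 2 = 148.
Step 2. [(6*(x^2)) - 2 = 148] -2 is outermost — add 2 both sides ⇒ sub: 6*(x^2) = 150.
Step 3. [6*(x^2) = 150] 6·(inner) — divide through by 6. So div: x^2 = 25.
Step 4. [x^2 = 25] √ both sides: 25 ≥ 0 gives two branches, so sqrt: x = 5 or -5.

Answer: x ∈ {-5, 5}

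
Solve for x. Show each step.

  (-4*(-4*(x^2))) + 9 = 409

Step 1. [(-4*(-4*(x^2))) + 9 = 409] subtract 9: x sits inside (… + 9). So sub: -4*(-4*(x^2)) = 400.
Step 2. [-4*(-4*(x^2)) = 400] -4 out front; divide by -4 ⇒ div: -4*(x^2) = -100.
Step 3. [-4*(x^2) = -100] leading coefficient -4: divide by -4, so div: x^2 = 25.
Step 4. [x^2 = 25] √ both sides: 25 ≥ 0 gives two branches ⇒ sqrt: x = 5 or -5.

Answer: x ∈ {-5, 5}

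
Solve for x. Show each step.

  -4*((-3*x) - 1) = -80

Step 1. [-4*((-3*x) - 1) = -80] leading coefficient -4: divide by -4. So div: (-3*x) - 1 = 20.
Step 2. [(-3*x) - 1 = 20] add 1: x sits inside (… - 1). So sub: -3*x = 21.
Step 3. [-3*x = 21] LHS = -3·(…); ÷-3 both sides, so div: x = -7.

Answer: x ∈ {-7}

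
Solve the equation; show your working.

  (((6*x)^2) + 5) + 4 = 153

Step 1. [(((6*x)^2) + 5) + 4 = 153] 4 comes off first (subtract 4). So sub: ((6*x)^2) + 5 = 149.
Step 2. [((6*x)^2) + 5 = 149] subtract 5: x sits inside (… + 5). So sub: (6*x)^2 = 144.
Step 3. [(6*x)^2 = 144] LHS squared, RHS 144 ≥ 0: apply √ (±), so sqrt: 6*x = 12 or -12.
Step 4. [6*x = 12 or -12] 6 out front; divide by 6, so div: x = 2 or -2.

Answer: x ∈ {-2, 2}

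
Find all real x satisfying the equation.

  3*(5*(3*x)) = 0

Step 1. [3*(5*(3*x)) = 0] 3 out front; divide by 3. So div: 5*(3*x) = 0.
Step 2. [5*(3*x) = 0] LHS = 5·(…); ÷5 both sides, so div: 3*x = 0.
Step 3. [3*x = 0] 3 out front; divide by 3, so div: x = 0.

Answer: x ∈ {0}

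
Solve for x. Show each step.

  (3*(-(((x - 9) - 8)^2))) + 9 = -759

Step 1. [(3*(-(((x - 9) - 8)^2))) + 9 = -759] common factor 3 (LHS and -759) — divide through. So factor: (-(((x - 9) - 8)^2)) + 3 = -253.
Step 2. [(-(((x - 9) - 8)^2)) + 3 = -253] +3 is outermost — subtract 3 both sides ⇒ sub: -(((x - 9) - 8)^2) = -256.
Step 3. [-(((x - 9) - 8)^2) = -256] LHS negated; negate both sides ⇒ neg: ((x - 9) - 8)^2 = 256.
Step 4. [((x - 9) - 8)^2 = 256] LHS squared, RHS 256 ≥ 0: apply √ (±) ⇒ sqrt: (x - 9) - 8 = 16 or -16.
Step 5. [(x - 9) - 8 = 16 or -16] add 8: x sits inside (… - 8) ⇒ sub: x - 9 = 24 or -8.
Step 6. [x - 9 = 24 or -8] add 9: x sits inside (… - 9), so sub: x = 33 or 1.

Answer: x ∈ {1, 33}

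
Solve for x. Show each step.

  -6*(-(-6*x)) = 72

Step 1. [-6*(-(-6*x)) = 72] -6 out front; divide by -6. So div: -(-6*x) = -12.
Step 2. [-(-6*x) = -12] LHS negated; negate both sides. So neg: -6*x = 12.
Step 3. [-6*x = 12] LHS = -6·(…); ÷-6 both sides ⇒ div: x = -2.

Answer: x ∈ {-2}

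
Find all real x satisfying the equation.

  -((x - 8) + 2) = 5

Step 1. [-((x - 8) + 2) = 5] LHS negated; negate both sides. So neg: (x - 8) + 2 = -5.
Step 2. [(x - 8) + 2 = -5] peel the +2: subtract 2 from each side, so sub: x - 8 = -7.
Step 3. [x - 8 = -7] peel the -8: add 8 from each side, so sub: x = 1.

Answer: x ∈ {1}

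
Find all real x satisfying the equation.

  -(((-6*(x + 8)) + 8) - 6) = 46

Step 1. [-(((-6*(x + 8)) + 8) - 6) = 46] LHS negated; negate both sides ⇒ neg: ((-6*(x + 8)) + 8) - 6 = -46.
Step 2. [((-6*(x + 8)) + 8) - 6 = -46] peel the -6: add 6 from each side ⇒ sub: (-6*(x + 8)) + 8 = -40.
Step 3. [(-6*(x + 8)) + 8 = -40] +8 is outermost — subtract 8 both sides. So sub: -6*(x + 8) = -48.
Step 4. [-6*(x + 8) = -48] leading coefficient -6: divide by -6, so div: x + 8 = 8.
Step 5. [x + 8 = 8] the outer +8 inverts by subtracting 8, so sub: x = 0.

Answer: x ∈ {0}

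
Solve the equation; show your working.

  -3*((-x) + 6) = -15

Step 1. [-3*((-x) + 6) = -15] leading coefficient -3: divide by -3. So div: (-x) + 6 = 5.
Step 2. [(-x) + 6 = 5] peel the +6: subtract 6 from each side ⇒ sub: -x = -1.
Step 3. [-x = -1] flip signs both sides. So neg: x = 1.

Answer: x ∈ {1}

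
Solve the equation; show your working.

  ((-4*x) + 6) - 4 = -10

Step 1. [((-4*x) + 6) - 4 = -10] -4 is outermost — add 4 both sides. So sub: (-4*x) + 6 = -6.
Step 2. [(-4*x) + 6 = -6] the outer +6 inverts by subtracting 6. So sub: -4*x = -12.
Step 3. [-4*x = -12] leading coefficient -4: divide by -4. So div: x = 3.

Answer: x ∈ {3}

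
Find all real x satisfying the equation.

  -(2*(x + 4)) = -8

Step 1. [-(2*(x + 4)) = -8] flip signs both sides ⇒ neg: 2*(x + 4) = 8.
Step 2. [2*(x + 4) = 8] divide by the outer 2 ⇒ div: x + 4 = 4.
Step 3. [x + 4 = 4] 4 comes off first (subtract 4) ⇒ sub: x = 0.

Answer: x ∈ {0}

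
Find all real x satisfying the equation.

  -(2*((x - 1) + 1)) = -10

Step 1. [-(2*((x - 1) + 1)) = -10] LHS negated; negate both sides, so neg: 2*((x - 1) + 1) = 10.
Step 2. [2*((x - 1) + 1) = 10] divide by the outer 2 ⇒ div: (x - 1) + 1 = 5.
Step 3. [(x - 1) + 1 = 5] peel the +1: subtract 1 from each side ⇒ sub: x - 1 = 4.
Step 4. [x - 1 = 4] add 1: x sits inside (… - 1), so sub: x = 5.

Answer: x ∈ {5}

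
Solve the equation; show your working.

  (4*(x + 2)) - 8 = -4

Step 1. [(4*(x + 2)) - 8 = -4] -8 is outermost — add 8 both sides. So sub: 4*(x + 2) = 4.
Step 2. [4*(x + 2) = 4] divide by the outer 4. So div: x + 2 = 1.
Step 3. [x + 2 = 1] +2 is outermost — subtract 2 both sides. So sub: x = -1.

Answer: x ∈ {-1}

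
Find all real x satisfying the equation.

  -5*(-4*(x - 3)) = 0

Step 1. [-5*(-4*(x - 3)) = 0] LHS = -5·(…); ÷-5 both sides. So div: -4*(x - 3) = 0.
Step 2. [-4*(x - 3) = 0] divide by the outer -4, so div: x - 3 = 0.
Step 3. [x - 3 = 0] -3 is outermost — add 3 both sides ⇒ sub: x = 3.

Answer: x ∈ {3}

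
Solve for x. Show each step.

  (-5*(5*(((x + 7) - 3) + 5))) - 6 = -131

Step 1. [(-5*(5*(((x + 7) - 3) + 5))) - 6 = -131] peel the -6: add 6 from each side ⇒ sub: -5*(5*(((x + 7) - 3) + 5)) = -125.
Step 2. [-5*(5*(((x + 7) - 3) + 5)) = -125] leading coefficient -5: divide by -5, so div: 5*(((x + 7) - 3) + 5) = 25.
Step 3. [5*(((x + 7) - 3) + 5) = 25] leading coefficient 5: divide by 5, so div: ((x + 7) - 3) + 5 = 5.
Step 4. [((x + 7) - 3) + 5 = 5] +5 is outermost — subtract 5 both sides ⇒ sub: (x + 7) - 3 = 0.
Step 5. [(x + 7) - 3 = 0] -3 is outermost — add 3 both sides, so sub: x + 7 = 3.
Step 6. [x + 7 = 3] +7 is outermost — subtract 7 both sides ⇒ sub: x = -4.

Answer: x ∈ {-4}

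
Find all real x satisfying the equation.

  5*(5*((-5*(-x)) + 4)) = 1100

Step 1. [5*(5*((-5*(-x)) + 4)) = 1100] leading coefficient 5: divide by 5, so div: 5*((-5*(-x)) + 4) = 220.
Step 2. [5*((-5*(-x)) + 4) = 220] 5 out front; divide by 5. So div: (-5*(-x)) + 4 = 44.
Step 3. [(-5*(-x)) + 4 = 44] peel the +4: subtract 4 from each side. So sub: -5*(-x) = 40.
Step 4. [-5*(-x) = 40] LHS = -5·(…); ÷-5 both sides. So div: -x = -8.
Step 5. [-x = -8] LHS negated; negate both sides ⇒ neg: x = 8.

Answer: x ∈ {8}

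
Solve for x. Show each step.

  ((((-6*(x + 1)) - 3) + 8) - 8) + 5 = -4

Step 1. [((((-6*(x + 1)) - 3) + 8) - 8) + 5 = -4] 5 comes off first (subtract 5), so sub: (((-6*(x + 1)) - 3) + 8) - 8 = -9.
Step 2. [(((-6*(x + 1)) - 3) + 8) - 8 = -9] -8 is outermost — add 8 both sides, so sub: ((-6*(x + 1)) - 3) + 8 = -1.
Step 3. [((-6*(x + 1)) - 3) + 8 = -1] 8 comes off first (subtract 8) ⇒ sub: (-6*(x + 1)) - 3 = -9.
Step 4. [(-6*(x + 1)) - 3 = -9] the outer -3 inverts by adding 3, so sub: -6*(x + 1) = -6.
Step 5. [-6*(x + 1) = -6] leading coefficient -6: divide by -6. So div: x + 1 = 1.
Step 6. [x + 1 = 1] 1 comes off first (subtract 1), so sub: x = 0.

Answer: x ∈ {0}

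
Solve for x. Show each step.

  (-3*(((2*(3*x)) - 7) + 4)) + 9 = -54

Step 1. [(-3*(((2*(3*x)) - 7) + 4)) + 9 = -54] common factor -3 (LHS and -54) — divide through. So factor: (((2*(3*x)) - 7) + 4) - 3 = 18.
Step 2. [(((2*(3*x)) - 7) + 4) - 3 = 18] the outer -3 inverts by adding 3, so sub: ((2*(3*x)) - 7) + 4 = 21.
Step 3. [((2*(3*x)) - 7) + 4 = 21] 4 comes off first (subtract 4). So sub: (2*(3*x)) - 7 = 17.
Step 4. [(2*(3*x)) - 7 = 17] 7 comes off first (add 7) ⇒ sub: 2*(3*x) = 24.
Step 5. [2*(3*x) = 24] 2 out front; divide by 2. So div: 3*x = 12.
Step 6. [3*x = 12] 3 out front; divide by 3, so div: x = 4.

Answer: x ∈ {4}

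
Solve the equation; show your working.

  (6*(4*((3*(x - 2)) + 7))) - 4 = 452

Step 1. [(6*(4*((3*(x - 2)) + 7))) - 4 = 452] add 4: x sits inside (… - 4). So sub: 6*(4*((3*(x - 2)) + 7)) = 456.
Step 2. [6*(4*((3*(x - 2)) + 7)) = 456] divide by the outer 6. So div: 4*((3*(x - 2)) + 7) = 76.
Step 3. [4*((3*(x - 2)) + 7) = 76] 4 out front; divide by 4 ⇒ div: (3*(x - 2)) + 7 = 19.
Step 4. [(3*(x - 2)) + 7 = 19] 7 comes off first (subtract 7), so sub: 3*(x - 2) = 12.
Step 5. [3*(x - 2) = 12] 3 out front; divide by 3. So div: x - 2 = 4.
Step 6. [x - 2 = 4] -2 is outermost — add 2 both sides, so sub: x = 6.

Answer: x ∈ {6}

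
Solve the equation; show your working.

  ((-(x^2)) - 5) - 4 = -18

Step 1. [((-(x^2)) - 5) - 4 = -18] 4 comes off first (add 4). So sub: (-(x^2)) - 5 = -14.
Step 2. [(-(x^2)) - 5 = -14] add 5: x sits inside (… - 5), so sub: -(x^2) = -9.
Step 3. [-(x^2) = -9] flip signs both sides. So neg: x^2 = 9.
Step 4. [x^2 = 9] LHS squared, RHS 9 ≥ 0: apply √ (±) ⇒ sqrt: x = 3 or -3.

Answer: x ∈ {-3, 3}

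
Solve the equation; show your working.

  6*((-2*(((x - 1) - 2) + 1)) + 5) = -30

Step 1. [6*((-2*(((x - 1) - 2) + 1)) + 5) = -30] 6 out front; divide by 6, so div: (-2*(((x - 1) - 2) + 1)) + 5 = -5.
Step 2. [(-2*(((x - 1) - 2) + 1)) + 5 = -5] +5 is outermost — subtract 5 both sides, so sub: -2*(((x - 1) - 2) + 1) = -10.
Step 3. [-2*(((x - 1) - 2) + 1) = -10] LHS = -2·(…); ÷-2 both sides ⇒ div: ((x - 1) - 2) + 1 = 5.
Step 4. [((x - 1) - 2) + 1 = 5] subtract 1: x sits inside (… + 1), so sub: (x - 1) - 2 = 4.
Step 5. [(x - 1) - 2 = 4] the outer -2 inverts by adding 2. So sub: x - 1 = 6.
Step 6. [x - 1 = 6] add 1: x sits inside (… - 1), so sub: x = 7.

Answer: x ∈ {7}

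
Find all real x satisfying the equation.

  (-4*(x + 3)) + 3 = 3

Step 1. [(-4*(x + 3)) + 3 = 3] subtract 3: x sits inside (… + 3). So sub: -4*(x + 3) = 0.
Step 2. [-4*(x + 3) = 0] LHS = -4·(…); ÷-4 both sides ⇒ div: x + 3 = 0.
Step 3. [x + 3 = 0] subtract 3: x sits inside (… + 3). So sub: x = -3.

Answer: x ∈ {-3}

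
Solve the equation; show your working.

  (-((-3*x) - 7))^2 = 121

Step 1. [(-((-3*x) - 7))^2 = 121] 121 ≥ 0, LHS is (·)² — take ±√, so sqrt: -((-3*x) - 7) = 11 or -11.
Step 2. [-((-3*x) - 7) = 11 or -11] flip signs both sides ⇒ neg: (-3*x) - 7 = -11 or 11.
Step 3. [(-3*x) - 7 = -11 or 11] -7 is outermost — add 7 both sides. So sub: -3*x = -4 or 18.
Step 4. [-3*x = -4 or 18] -3·(inner) — divide through by -3. So div: x = 4/3 or -6.

Answer: x ∈ {-6, 4/3}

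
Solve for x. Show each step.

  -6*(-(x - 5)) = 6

Step 1. [-6*(-(x - 5)) = 6] LHS = -6·(…); ÷-6 both sides. So div: -(x - 5) = -1.
Step 2. [-(x - 5) = -1] LHS negated; negate both sides, so neg: x - 5 = 1.
Step 3. [x - 5 = 1] the outer -5 inverts by adding 5. So sub: x = 6.

Answer: x ∈ {6}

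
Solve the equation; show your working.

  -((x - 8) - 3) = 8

Step 1. [-((x - 8) - 3) = 8] leading − — multiply by −1, so neg: (x - 8) - 3 = -8.
Step 2. [(x - 8) - 3 = -8] -3 is outermost — add 3 both sides, so sub: x - 8 = -5.
Step 3. [x - 8 = -5] 8 comes off first (add 8), so sub: x = 3.

Answer: x ∈ {3}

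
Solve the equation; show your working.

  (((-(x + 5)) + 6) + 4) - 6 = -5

Step 1. [(((-(x + 5)) + 6) + 4) - 6 = -5] -6 is outermost — add 6 both sides. So sub: ((-(x + 5)) + 6) + 4 = 1.
Step 2. [((-(x + 5)) + 6) + 4 = 1] +4 is outermost — subtract 4 both sides ⇒ sub: (-(x + 5)) + 6 = -3.
Step 3. [(-(x + 5)) + 6 = -3] the outer +6 inverts by subtracting 6 ⇒ sub: -(x + 5) = -9.
Step 4. [-(x + 5) = -9] LHS negated; negate both sides. So neg: x + 5 = 9.
Step 5. [x + 5 = 9] peel the +5: subtract 5 from each side, so sub: x = 4.

Answer: x ∈ {4}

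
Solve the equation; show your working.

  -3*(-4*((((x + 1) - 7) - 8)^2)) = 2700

Step 1. [-3*(-4*((((x + 1) - 7) - 8)^2)) = 2700] LHS = -3·(…); ÷-3 both sides. So div: -4*((((x + 1) - 7) - 8)^2) = -900.
Step 2. [-4*((((x + 1) - 7) - 8)^2) = -900] LHS = -4·(…); ÷-4 both sides ⇒ div: (((x + 1) - 7) - 8)^2 = 225.
Step 3. [(((x + 1) - 7) - 8)^2 = 225] √ both sides: 225 ≥ 0 gives two branches. So sqrt: ((x + 1) - 7) - 8 = 15 or -15.
Step 4. [((x + 1) - 7) - 8 = 15 or -15] the outer -8 inverts by adding 8. So sub: (x + 1) - 7 = 23 or -7.
Step 5. [(x + 1) - 7 = 23 or -7] 7 comes off first (add 7), so sub: x + 1 = 30 or 0.
Step 6. [x + 1 = 30 or 0] the outer +1 inverts by subtracting 1 ⇒ sub: x = 29 or -1.

Answer: x ∈ {-1, 29}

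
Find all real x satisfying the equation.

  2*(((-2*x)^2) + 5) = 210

Step 1. [2*(((-2*x)^2) + 5) = 210] leading coefficient 2: divide by 2, so div: ((-2*x)^2) + 5 = 105.
Step 2. [((-2*x)^2) + 5 = 105] subtract 5: x sits inside (… + 5) ⇒ sub: (-2*x)^2 = 100.
Step 3. [(-2*x)^2 = 100] √ both sides: 100 ≥ 0 gives two branches. So sqrt: -2*x = 10 or -10.
Step 4. [-2*x = 10 or -10] divide by the outer -2, so div: x = -5 or 5.

Answer: x ∈ {-5, 5}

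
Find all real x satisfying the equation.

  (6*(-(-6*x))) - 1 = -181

Step 1. [(6*(-(-6*x))) - 1 = -181] add 1: x sits inside (… - 1). So sub: 6*(-(-6*x)) = -180.
Step 2. [6*(-(-6*x)) = -180] leading coefficient 6: divide by 6, so div: -(-6*x) = -30.
Step 3. [-(-6*x) = -30] flip signs both sides ⇒ neg: -6*x = 30.
Step 4. [-6*x = 30] LHS = -6·(…); ÷-6 both sides, so div: x = -5.

Answer: x ∈ {-5}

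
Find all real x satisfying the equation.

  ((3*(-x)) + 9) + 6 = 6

Step 1. [((3*(-x)) + 9) + 6 = 6] +6 is outermost — subtract 6 both sides ⇒ sub: (3*(-x)) + 9 = 0.
Step 2. [(3*(-x)) + 9 = 0] 3 | LHS and 3 | 0: pull 3 out, so factor: (-x) + 3 = 0.
Step 3. [(-x) + 3 = 0] peel the +3: subtract 3 from each side ⇒ sub: -x = -3.
Step 4. [-x = -3] leading − — multiply by −1 ⇒ neg: x = 3.

Answer: x ∈ {3}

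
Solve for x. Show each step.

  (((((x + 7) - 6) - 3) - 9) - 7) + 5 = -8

Step 1. [(((((x + 7) - 6) - 3) - 9) - 7) + 5 = -8] 5 comes off first (subtract 5) ⇒ sub: ((((x + 7) - 6) - 3) - 9) - 7 = -13.
Step 2. [((((x + 7) - 6) - 3) - 9) - 7 = -13] 7 comes off first (add 7). So sub: (((x + 7) - 6) - 3) - 9 = -6.
Step 3. [(((x + 7) - 6) - 3) - 9 = -6] peel the -9: add 9 from each side, so sub: ((x + 7) - 6) - 3 = 3.
Step 4. [((x + 7) - 6) - 3 = 3] -3 is outermost — add 3 both sides ⇒ sub: (x + 7) - 6 = 6.
Step 5. [(x + 7) - 6 = 6] add 6: x sits inside (… - 6), so sub: x + 7 = 12.
Step 6. [x + 7 = 12] subtract 7: x sits inside (… + 7), so sub: x = 5.

Answer: x ∈ {5}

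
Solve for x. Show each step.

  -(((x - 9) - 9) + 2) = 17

Step 1. [-(((x - 9) - 9) + 2) = 17] LHS negated; negate both sides, so neg: ((x - 9) - 9) + 2 = -17.
Step 2. [((x - 9) - 9) + 2 = -17] peel the +2: subtract 2 from each side, so sub: (x - 9) - 9 = -19.
Step 3. [(x - 9) - 9 = -19] -9 is outermost — add 9 both sides. So sub: x - 9 = -10.
Step 4. [x - 9 = -10] peel the -9: add 9 from each side. So sub: x = -1.

Answer: x ∈ {-1}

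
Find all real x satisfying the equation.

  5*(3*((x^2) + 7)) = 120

Step 1. [5*(3*((x^2) + 7)) = 120] divide by the outer 5. So div: 3*((x^2) + 7) = 24.
Step 2. [3*((x^2) + 7) = 24] divide by the outer 3 ⇒ div: (x^2) + 7 = 8.
Step 3. [(x^2) + 7 = 8] +7 is outermost — subtract 7 both sides. So sub: x^2 = 1.
Step 4. [x^2 = 1] √ both sides: 1 ≥ 0 gives two branches ⇒ sqrt: x = 1 or -1.

Answer: x ∈ {-1, 1}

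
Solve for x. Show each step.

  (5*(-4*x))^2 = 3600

Step 1. [(5*(-4*x))^2 = 3600] √ both sides: 3600 ≥ 0 gives two branches ⇒ sqrt: 5*(-4*x) = 60 or -60.
Step 2. [5*(-4*x) = 60 or -60] divide by the outer 5. So div: -4*x = 12 or -12.
Step 3. [-4*x = 12 or -12] -4 out front; divide by -4. So div: x = -3 or 3.

Answer: x ∈ {-3, 3}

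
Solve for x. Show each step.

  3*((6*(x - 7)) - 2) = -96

Step 1. [3*((6*(x - 7)) - 2) = -96] 3·(inner) — divide through by 3. So div: (6*(x - 7)) - 2 = -32.
Step 2. [(6*(x - 7)) - 2 = -32] -2 is outermost — add 2 both sides, so sub: 6*(x - 7) = -30.
Step 3. [6*(x - 7) = -30] divide by the outer 6. So div: x - 7 = -5.
Step 4. [x - 7 = -5] add 7: x sits inside (… - 7), so sub: x = 2.

Answer: x ∈ {2}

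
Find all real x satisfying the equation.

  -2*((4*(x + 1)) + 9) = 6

Step 1. [-2*((4*(x + 1)) + 9) = 6] LHS = -2·(…); ÷-2 both sides ⇒ div: (4*(x + 1)) + 9 = -3.
Step 2. [(4*(x + 1)) + 9 = -3] +9 is outermost — subtract 9 both sides ⇒ sub: 4*(x + 1) = -12.
Step 3. [4*(x + 1) = -12] LHS = 4·(…); ÷4 both sides. So div: x + 1 = -3.
Step 4. [x + 1 = -3] peel the +1: subtract 1 from each side ⇒ sub: x = -4.

Answer: x ∈ {-4}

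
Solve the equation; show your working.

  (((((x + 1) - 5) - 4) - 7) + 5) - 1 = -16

Step 1. [(((((x + 1) - 5) - 4) - 7) + 5) - 1 = -16] the outer -1 inverts by adding 1. So sub: ((((x + 1) - 5) - 4) - 7) + 5 = -15.
Step 2. [((((x + 1) - 5) - 4) - 7) + 5 = -15] the outer +5 inverts by subtracting 5 ⇒ sub: (((x + 1) - 5) - 4) - 7 = -20.
Step 3. [(((x + 1) - 5) - 4) - 7 = -20] peel the -7: add 7 from each side, so sub: ((x + 1) - 5) - 4 = -13.
Step 4. [((x + 1) - 5) - 4 = -13] peel the -4: add 4 from each side. So sub: (x + 1) - 5 = -9.
Step 5. [(x + 1) - 5 = -9] -5 is outermost — add 5 both sides. So sub: x + 1 = -4.
Step 6. [x + 1 = -4] peel the +1: subtract 1 from each side ⇒ sub: x = -5.

Answer: x ∈ {-5}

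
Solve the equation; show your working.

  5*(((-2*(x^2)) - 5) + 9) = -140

Step 1. [5*(((-2*(x^2)) - 5) + 9) = -140] divide by the outer 5 ⇒ div: ((-2*(x^2)) - 5) + 9 = -28.
Step 2. [((-2*(x^2)) - 5) + 9 = -28] subtract 9: x sits inside (… + 9). So sub: (-2*(x^2)) - 5 = -37.
Step 3. [(-2*(x^2)) - 5 = -37] peel the -5: add 5 from each side. So sub: -2*(x^2) = -32.
Step 4. [-2*(x^2) = -32] -2·(inner) — divide through by -2. So div: x^2 = 16.
Step 5. [x^2 = 16] √ both sides: 16 ≥ 0 gives two branches ⇒ sqrt: x = 4 or -4.

Answer: x ∈ {-4, 4}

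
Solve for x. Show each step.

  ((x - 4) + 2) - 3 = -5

Step 1. [((x - 4) + 2) - 3 = -5] the outer -3 inverts by adding 3. So sub: (x - 4) + 2 = -2.
Step 2. [(x - 4) + 2 = -2] the outer +2 inverts by subtracting 2 ⇒ sub: x - 4 = -4.
Step 3. [x - 4 = -4] -4 is outermost — add 4 both sides, so sub: x = 0.

Answer: x ∈ {0}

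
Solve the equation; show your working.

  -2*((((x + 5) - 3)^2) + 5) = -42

Step 1. [-2*((((x + 5) - 3)^2) + 5) = -42] -2·(inner) — divide through by -2. So div: (((x + 5) - 3)^2) + 5 = 21.
Step 2. [(((x + 5) - 3)^2) + 5 = 21] peel the +5: subtract 5 from each side, so sub: ((x + 5) - 3)^2 = 16.
Step 3. [((x + 5) - 3)^2 = 16] 16 ≥ 0, LHS is (·)² — take ±√. So sqrt: (x + 5) - 3 = 4 or -4.
Step 4. [(x + 5) - 3 = 4 or -4] the outer -3 inverts by adding 3, so sub: x + 5 = 7 or -1.
Step 5. [x + 5 = 7 or -1] subtract 5: x sits inside (… + 5) ⇒ sub: x = 2 or -6.

Answer: x ∈ {-6, 2}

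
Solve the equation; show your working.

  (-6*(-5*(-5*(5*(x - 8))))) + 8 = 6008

Step 1. [(-6*(-5*(-5*(5*(x - 8))))) + 8 = 6008] peel the +8: subtract 8 from each side ⇒ sub: -6*(-5*(-5*(5*(x - 8)))) = 6000.
Step 2. [-6*(-5*(-5*(5*(x - 8)))) = 6000] divide by the outer -6 ⇒ div: -5*(-5*(5*(x - 8))) = -1000.
Step 3. [-5*(-5*(5*(x - 8))) = -1000] leading coefficient -5: divide by -5. So div: -5*(5*(x - 8)) = 200.
Step 4. [-5*(5*(x - 8)) = 200] leading coefficient -5: divide by -5. So div: 5*(x - 8) = -40.
Step 5. [5*(x - 8) = -40] divide by the outer 5, so div: x - 8 = -8.
Step 6. [x - 8 = -8] peel the -8: add 8 from each side, so sub: x = 0.

Answer: x ∈ {0}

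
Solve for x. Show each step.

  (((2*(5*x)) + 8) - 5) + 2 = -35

Step 1. [(((2*(5*x)) + 8) - 5) + 2 = -35] +2 is outermost — subtract 2 both sides ⇒ sub: ((2*(5*x)) + 8) - 5 = -37.
Step 2. [((2*(5*x)) + 8) - 5 = -37] -5 is outermost — add 5 both sides. So sub: (2*(5*x)) + 8 = -32.
Step 3. [(2*(5*x)) + 8 = -32] common factor 2 (LHS and -32) — divide through, so factor: (5*x) + 4 = -16.
Step 4. [(5*x) + 4 = -16] subtract 4: x sits inside (… + 4). So sub: 5*x = -20.
Step 5. [5*x = -20] divide by the outer 5, so div: x = -4.

Answer: x ∈ {-4}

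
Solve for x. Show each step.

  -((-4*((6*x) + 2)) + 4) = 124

Step 1. [-((-4*((6*x) + 2)) + 4) = 124] flip signs both sides. So neg: (-4*((6*x) + 2)) + 4 = -124.
Step 2. [(-4*((6*x) + 2)) + 4 = -124] common factor -4 (LHS and -124) — divide through ⇒ factor: ((6*x) + 2) - 1 = 31.
Step 3. [((6*x) + 2) - 1 = 31] the outer -1 inverts by adding 1 ⇒ sub: (6*x) + 2 = 32.
Step 4. [(6*x) + 2 = 32] peel the +2: subtract 2 from each side. So sub: 6*x = 30.
Step 5. [6*x = 30] 6·(inner) — divide through by 6, so div: x = 5.

Answer: x ∈ {5}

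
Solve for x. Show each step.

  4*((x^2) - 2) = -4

Step 1. [4*((x^2) - 2) = -4] 4 out front; divide by 4, so div: (x^2) - 2 = -1.
Step 2. [(x^2) - 2 = -1] 2 comes off first (add 2), so sub: x^2 = 1.
Step 3. [x^2 = 1] √ both sides: 1 ≥ 0 gives two branches, so sqrt: x = 1 or -1.

Answer: x ∈ {-1, 1}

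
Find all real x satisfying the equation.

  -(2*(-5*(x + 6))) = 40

Step 1. [-(2*(-5*(x + 6))) = 40] LHS negated; negate both sides. So neg: 2*(-5*(x + 6)) = -40.
Step 2. [2*(-5*(x + 6)) = -40] 2·(inner) — divide through by 2 ⇒ div: -5*(x + 6) = -20.
Step 3. [-5*(x + 6) = -20] -5 out front; divide by -5. So div: x + 6 = 4.
Step 4. [x + 6 = 4] subtract 6: x sits inside (… + 6). So sub: x = -2.

Answer: x ∈ {-2}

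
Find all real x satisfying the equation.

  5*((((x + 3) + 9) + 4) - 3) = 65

Step 1. [5*((((x + 3) + 9) + 4) - 3) = 65] LHS = 5·(…); ÷5 both sides ⇒ div: (((x + 3) + 9) + 4) - 3 = 13.
Step 2. [(((x + 3) + 9) + 4) - 3 = 13] add 3: x sits inside (… - 3), so sub: ((x + 3) + 9) + 4 = 16.
Step 3. [((x + 3) + 9) + 4 = 16] subtract 4: x sits inside (… + 4), so sub: (x + 3) + 9 = 12.
Step 4. [(x + 3) + 9 = 12] subtract 9: x sits inside (… + 9) ⇒ sub: x + 3 = 3.
Step 5. [x + 3 = 3] subtract 3: x sits inside (… + 3). So sub: x = 0.

Answer: x ∈ {0}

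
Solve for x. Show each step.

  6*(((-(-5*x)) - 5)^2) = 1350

Step 1. [6*(((-(-5*x)) - 5)^2) = 1350] 6 out front; divide by 6, so div: ((-(-5*x)) - 5)^2 = 225.
Step 2. [((-(-5*x)) - 5)^2 = 225] √ both sides: 225 ≥ 0 gives two branches, so sqrt: (-(-5*x)) - 5 = 15 or -15.
Step 3. [(-(-5*x)) - 5 = 15 or -15] peel the -5: add 5 from each side. So sub: -(-5*x) = 20 or -10.
Step 4. [-(-5*x) = 20 or -10] leading − — multiply by −1 ⇒ neg: -5*x = -20 or 10.
Step 5. [-5*x = -20 or 10] -5 out front; divide by -5, so div: x = 4 or -2.

Answer: x ∈ {-2, 4}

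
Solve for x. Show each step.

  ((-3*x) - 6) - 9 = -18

Step 1. [((-3*x) - 6) - 9 = -18] peel the -9: add 9 from each side. So sub: (-3*x) - 6 = -9.
Step 2. [(-3*x) - 6 = -9] 6 comes off first (add 6) ⇒ sub: -3*x = -3.
Step 3. [-3*x = -3] LHS = -3·(…); ÷-3 both sides. So div: x = 1.

Answer: x ∈ {1}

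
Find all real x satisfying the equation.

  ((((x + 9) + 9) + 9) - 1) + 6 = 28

Step 1. [((((x + 9) + 9) + 9) - 1) + 6 = 28] subtract 6: x sits inside (… + 6), so sub: (((x + 9) + 9) + 9) - 1 = 22.
Step 2. [(((x + 9) + 9) + 9) - 1 = 22] peel the -1: add 1 from each side. So sub: ((x + 9) + 9) + 9 = 23.
Step 3. [((x + 9) + 9) + 9 = 23] 9 comes off first (subtract 9). So sub: (x + 9) + 9 = 14.
Step 4. [(x + 9) + 9 = 14] +9 is outermost — subtract 9 both sides, so sub: x + 9 = 5.
Step 5. [x + 9 = 5] +9 is outermost — subtract 9 both sides ⇒ sub: x = -4.

Answer: x ∈ {-4}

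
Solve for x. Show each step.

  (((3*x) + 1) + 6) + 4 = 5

Step 1. [(((3*x) + 1) + 6) + 4 = 5] peel the +4: subtract 4 from each side. So sub: ((3*x) + 1) + 6 = 1.
Step 2. [((3*x) + 1) + 6 = 1] 6 comes off first (subtract 6), so sub: (3*x) + 1 = -5.
Step 3. [(3*x) + 1 = -5] peel the +1: subtract 1 from each side ⇒ sub: 3*x = -6.
Step 4. [3*x = -6] leading coefficient 3: divide by 3 ⇒ div: x = -2.

Answer: x ∈ {-2}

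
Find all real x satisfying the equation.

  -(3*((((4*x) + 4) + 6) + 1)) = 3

Step 1. [-(3*((((4*x) + 4) + 6) + 1)) = 3] flip signs both sides ⇒ neg: 3*((((4*x) + 4) + 6) + 1) = -3.
Step 2. [3*((((4*x) + 4) + 6) + 1) = -3] leading coefficient 3: divide by 3, so div: (((4*x) + 4) + 6) + 1 = -1.
Step 3. [(((4*x) + 4) + 6) + 1 = -1] 1 comes off first (subtract 1). So sub: ((4*x) + 4) + 6 = -2.
Step 4. [((4*x) + 4) + 6 = -2] 6 comes off first (subtract 6). So sub: (4*x) + 4 = -8.
Step 5. [(4*x) + 4 = -8] 4 divides every term; factor it out, so factor: x + 1 = -2.
Step 6. [x + 1 = -2] +1 is outermost — subtract 1 both sides. So sub: x = -3.

Answer: x ∈ {-3}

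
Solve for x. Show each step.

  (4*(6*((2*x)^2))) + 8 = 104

Step 1. [(4*(6*((2*x)^2))) + 8 = 104] +8 is outermost — subtract 8 both sides, so sub: 4*(6*((2*x)^2)) = 96.
Step 2. [4*(6*((2*x)^2)) = 96] 4 out front; divide by 4. So div: 6*((2*x)^2) = 24.
Step 3. [6*((2*x)^2) = 24] divide by the outer 6. So div: (2*x)^2 = 4.
Step 4. [(2*x)^2 = 4] 4 ≥ 0, LHS is (·)² — take ±√. So sqrt: 2*x = 2 or -2.
Step 5. [2*x = 2 or -2] 2 out front; divide by 2, so div: x = 1 or -1.

Answer: x ∈ {-1, 1}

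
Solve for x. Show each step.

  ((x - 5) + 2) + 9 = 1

Step 1. [((x - 5) + 2) + 9 = 1] 9 comes off first (subtract 9), so sub: (x - 5) + 2 = -8.
Step 2. [(x - 5) + 2 = -8] +2 is outermost — subtract 2 both sides ⇒ sub: x - 5 = -10.
Step 3. [x - 5 = -10] add 5: x sits inside (… - 5) ⇒ sub: x = -5.

Answer: x ∈ {-5}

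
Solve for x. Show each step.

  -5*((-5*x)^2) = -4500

Step 1. [-5*((-5*x)^2) = -4500] leading coefficient -5: divide by -5 ⇒ div: (-5*x)^2 = 900.
Step 2. [(-5*x)^2 = 900] 900 ≥ 0, LHS is (·)² — take ±√. So sqrt: -5*x = 30 or -30.
Step 3. [-5*x = 30 or -30] -5 out front; divide by -5. So div: x = -6 or 6.

Answer: x ∈ {-6, 6}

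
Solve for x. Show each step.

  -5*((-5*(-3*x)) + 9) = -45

Step 1. [-5*((-5*(-3*x)) + 9) = -45] -5 out front; divide by -5, so div: (-5*(-3*x)) + 9 = 9.
Step 2. [(-5*(-3*x)) + 9 = 9] +9 is outermost — subtract 9 both sides, so sub: -5*(-3*x) = 0.
Step 3. [-5*(-3*x) = 0] divide by the outer -5. So div: -3*x = 0.
Step 4. [-3*x = 0] divide by the outer -3 ⇒ div: x = 0.

Answer: x ∈ {0}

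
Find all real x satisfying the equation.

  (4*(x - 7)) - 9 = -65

Step 1. [(4*(x - 7)) - 9 = -65] 9 comes off first (add 9), so sub: 4*(x - 7) = -56.
Step 2. [4*(x - 7) = -56] 4 out front; divide by 4 ⇒ div: x - 7 = -14.
Step 3. [x - 7 = -14] add 7: x sits inside (… - 7), so sub: x = -7.

Answer: x ∈ {-7}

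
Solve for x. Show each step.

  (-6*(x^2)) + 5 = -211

Step 1. [(-6*(x^2)) + 5 = -211] +5 is outermost — subtract 5 both sides. So sub: -6*(x^2) = -216.
Step 2. [-6*(x^2) = -216] leading coefficient -6: divide by -6. So div: x^2 = 36.
Step 3. [x^2 = 36] 36 ≥ 0, LHS is (·)² — take ±√, so sqrt: x = 6 or -6.

Answer: x ∈ {-6, 6}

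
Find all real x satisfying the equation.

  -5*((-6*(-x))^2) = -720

Step 1. [-5*((-6*(-x))^2) = -720] -5 out front; divide by -5 ⇒ div: (-6*(-x))^2 = 144.
Step 2. [(-6*(-x))^2 = 144] 144 ≥ 0, LHS is (·)² — take ±√. So sqrt: -6*(-x) = 12 or -12.
Step 3. [-6*(-x) = 12 or -12] leading coefficient -6: divide by -6, so div: -x = -2 or 2.
Step 4. [-x = -2 or 2] leading − — multiply by −1 ⇒ neg: x = 2 or -2.

Answer: x ∈ {-2, 2}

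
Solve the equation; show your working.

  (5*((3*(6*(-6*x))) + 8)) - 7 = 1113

Step 1. [(5*((3*(6*(-6*x))) + 8)) - 7 = 1113] peel the -7: add 7 from each side. So sub: 5*((3*(6*(-6*x))) + 8) = 1120.
Step 2. [5*((3*(6*(-6*x))) + 8) = 1120] divide by the outer 5 ⇒ div: (3*(6*(-6*x))) + 8 = 224.
Step 3. [(3*(6*(-6*x))) + 8 = 224] the outer +8 inverts by subtracting 8. So sub: 3*(6*(-6*x)) = 216.
Step 4. [3*(6*(-6*x)) = 216] leading coefficient 3: divide by 3, so div: 6*(-6*x) = 72.
Step 5. [6*(-6*x) = 72] divide by the outer 6, so div: -6*x = 12.
Step 6. [-6*x = 12] LHS = -6·(…); ÷-6 both sides, so div: x = -2.

Answer: x ∈ {-2}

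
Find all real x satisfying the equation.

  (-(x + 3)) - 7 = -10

Step 1. [(-(x + 3)) - 7 = -10] the outer -7 inverts by adding 7, so sub: -(x + 3) = -3.
Step 2. [-(x + 3) = -3] flip signs both sides. So neg: x + 3 = 3.
Step 3. [x + 3 = 3] subtract 3: x sits inside (… + 3) ⇒ sub: x = 0.

Answer: x ∈ {0}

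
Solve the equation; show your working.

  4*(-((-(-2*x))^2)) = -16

Step 1. [4*(-((-(-2*x))^2)) = -16] leading coefficient 4: divide by 4. So div: -((-(-2*x))^2) = -4.
Step 2. [-((-(-2*x))^2) = -4] LHS negated; negate both sides, so neg: (-(-2*x))^2 = 4.
Step 3. [(-(-2*x))^2 = 4] LHS squared, RHS 4 ≥ 0: apply √ (±) ⇒ sqrt: -(-2*x) = 2 or -2.
Step 4. [-(-2*x) = 2 or -2] flip signs both sides, so neg: -2*x = -2 or 2.
Step 5. [-2*x = -2 or 2] leading coefficient -2: divide by -2. So div: x = 1 or -1.

Answer: x ∈ {-1, 1}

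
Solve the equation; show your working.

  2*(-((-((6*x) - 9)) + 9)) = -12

Step 1. [2*(-((-((6*x) - 9)) + 9)) = -12] 2 out front; divide by 2. So div: -((-((6*x) - 9)) + 9) = -6.
Step 2. [-((-((6*x) - 9)) + 9) = -6] LHS negated; negate both sides, so neg: (-((6*x) - 9)) + 9 = 6.
Step 3. [(-((6*x) - 9)) + 9 = 6] 9 comes off first (subtract 9), so sub: -((6*x) - 9) = -3.
Step 4. [-((6*x) - 9) = -3] leading − — multiply by −1. So neg: (6*x) - 9 = 3.
Step 5. [(6*x) - 9 = 3] add 9: x sits inside (… - 9). So sub: 6*x = 12.
Step 6. [6*x = 12] leading coefficient 6: divide by 6 ⇒ div: x = 2.

Answer: x ∈ {2}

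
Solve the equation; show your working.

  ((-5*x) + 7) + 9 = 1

Step 1. [((-5*x) + 7) + 9 = 1] 9 comes off first (subtract 9) ⇒ sub: (-5*x) + 7 = -8.
Step 2. [(-5*x) + 7 = -8] peel the +7: subtract 7 from each side. So sub: -5*x = -15.
Step 3. [-5*x = -15] LHS = -5·(…); ÷-5 both sides ⇒ div: x = 3.

Answer: x ∈ {3}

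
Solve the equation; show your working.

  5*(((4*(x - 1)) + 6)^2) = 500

Step 1. [5*(((4*(x - 1)) + 6)^2) = 500] 5 out front; divide by 5. So div: ((4*(x - 1)) + 6)^2 = 100.
Step 2. [((4*(x - 1)) + 6)^2 = 100] 100 ≥ 0, LHS is (·)² — take ±√, so sqrt: (4*(x - 1)) + 6 = 10 or -10.
Step 3. [(4*(x - 1)) + 6 = 10 or -10] subtract 6: x sits inside (… + 6). So sub: 4*(x - 1) = 4 or -16.
Step 4. [4*(x - 1) = 4 or -16] 4 out front; divide by 4. So div: x - 1 = 1 or -4.
Step 5. [x - 1 = 1 or -4] peel the -1: add 1 from each side ⇒ sub: x = 2 or -3.

Answer: x ∈ {-3, 2}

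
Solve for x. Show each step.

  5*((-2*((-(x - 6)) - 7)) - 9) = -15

Step 1. [5*((-2*((-(x - 6)) - 7)) - 9) = -15] LHS = 5·(…); ÷5 both sides. So div: (-2*((-(x - 6)) - 7)) - 9 = -3.
Step 2. [(-2*((-(x - 6)) - 7)) - 9 = -3] 9 comes off first (add 9), so sub: -2*((-(x - 6)) - 7) = 6.
Step 3. [-2*((-(x - 6)) - 7) = 6] -2·(inner) — divide through by -2, so div: (-(x - 6)) - 7 = -3.
Step 4. [(-(x - 6)) - 7 = -3] 7 comes off first (add 7) ⇒ sub: -(x - 6) = 4.
Step 5. [-(x - 6) = 4] flip signs both sides ⇒ neg: x - 6 = -4.
Step 6. [x - 6 = -4] add 6: x sits inside (… - 6). So sub: x = 2.

Answer: x ∈ {2}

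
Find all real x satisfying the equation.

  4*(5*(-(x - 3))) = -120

Step 1. [4*(5*(-(x - 3))) = -120] LHS = 4·(…); ÷4 both sides, so div: 5*(-(x - 3)) = -30.
Step 2. [5*(-(x - 3)) = -30] 5 out front; divide by 5, so div: -(x - 3) = -6.
Step 3. [-(x - 3) = -6] LHS negated; negate both sides, so neg: x - 3 = 6.
Step 4. [x - 3 = 6] peel the -3: add 3 from each side ⇒ sub: x = 9.

Answer: x ∈ {9}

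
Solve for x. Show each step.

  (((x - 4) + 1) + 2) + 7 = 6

Step 1. [(((x - 4) + 1) + 2) + 7 = 6] +7 is outermost — subtract 7 both sides ⇒ sub: ((x - 4) + 1) + 2 = -1.
Step 2. [((x - 4) + 1) + 2 = -1] the outer +2 inverts by subtracting 2, so sub: (x - 4) + 1 = -3.
Step 3. [(x - 4) + 1 = -3] subtract 1: x sits inside (… + 1) ⇒ sub: x - 4 = -4.
Step 4. [x - 4 = -4] -4 is outermost — add 4 both sides. So sub: x = 0.

Answer: x ∈ {0}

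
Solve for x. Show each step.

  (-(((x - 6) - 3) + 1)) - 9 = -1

Step 1. [(-(((x - 6) - 3) + 1)) - 9 = -1] -9 is outermost — add 9 both sides ⇒ sub: -(((x - 6) - 3) + 1) = 8.
Step 2. [-(((x - 6) - 3) + 1) = 8] LHS negated; negate both sides, so neg: ((x - 6) - 3) + 1 = -8.
Step 3. [((x - 6) - 3) + 1 = -8] subtract 1: x sits inside (… + 1) ⇒ sub: (x - 6) - 3 = -9.
Step 4. [(x - 6) - 3 = -9] peel the -3: add 3 from each side ⇒ sub: x - 6 = -6.
Step 5. [x - 6 = -6] peel the -6: add 6 from each side. So sub: x = 0.

Answer: x ∈ {0}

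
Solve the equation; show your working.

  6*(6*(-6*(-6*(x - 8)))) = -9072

Step 1. [6*(6*(-6*(-6*(x - 8)))) = -9072] LHS = 6·(…); ÷6 both sides, so div: 6*(-6*(-6*(x - 8))) = -1512.
Step 2. [6*(-6*(-6*(x - 8))) = -1512] 6 out front; divide by 6 ⇒ div: -6*(-6*(x - 8)) = -252.
Step 3. [-6*(-6*(x - 8)) = -252] leading coefficient -6: divide by -6. So div: -6*(x - 8) = 42.
Step 4. [-6*(x - 8) = 42] LHS = -6·(…); ÷-6 both sides. So div: x - 8 = -7.
Step 5. [x - 8 = -7] peel the -8: add 8 from each side, so sub: x = 1.

Answer: x ∈ {1}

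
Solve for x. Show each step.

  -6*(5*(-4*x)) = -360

Step 1. [-6*(5*(-4*x)) = -360] LHS = -6·(…); ÷-6 both sides, so div: 5*(-4*x) = 60.
Step 2. [5*(-4*x) = 60] 5 out front; divide by 5, so div: -4*x = 12.
Step 3. [-4*x = 12] -4 out front; divide by -4 ⇒ div: x = -3.

Answer: x ∈ {-3}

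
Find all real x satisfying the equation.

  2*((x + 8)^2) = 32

Step 1. [2*((x + 8)^2) = 32] leading coefficient 2: divide by 2, so div: (x + 8)^2 = 16.
Step 2. [(x + 8)^2 = 16] LHS squared, RHS 16 ≥ 0: apply √ (±), so sqrt: x + 8 = 4 or -4.
Step 3. [x + 8 = 4 or -4] peel the +8: subtract 8 from each side. So sub: x = -4 or -12.

Answer: x ∈ {-12, -4}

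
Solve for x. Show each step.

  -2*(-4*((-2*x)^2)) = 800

Step 1. [-2*(-4*((-2*x)^2)) = 800] -2 out front; divide by -2, so div: -4*((-2*x)^2) = -400.
Step 2. [-4*((-2*x)^2) = -400] divide by the outer -4 ⇒ div: (-2*x)^2 = 100.
Step 3. [(-2*x)^2 = 100] √ both sides: 100 ≥ 0 gives two branches ⇒ sqrt: -2*x = 10 or -10.
Step 4. [-2*x = 10 or -10] divide by the outer -2 ⇒ div: x = -5 or 5.

Answer: x ∈ {-5, 5}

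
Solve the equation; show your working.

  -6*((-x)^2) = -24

Step 1. [-6*((-x)^2) = -24] divide by the outer -6, so div: (-x)^2 = 4.
Step 2. [(-x)^2 = 4] √ both sides: 4 ≥ 0 gives two branches, so sqrt: -x = 2 or -2.
Step 3. [-x = 2 or -2] LHS negated; negate both sides ⇒ neg: x = -2 or 2.

Answer: x ∈ {-2, 2}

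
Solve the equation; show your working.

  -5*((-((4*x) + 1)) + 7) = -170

Step 1. [-5*((-((4*x) + 1)) + 7) = -170] -5 out front; divide by -5, so div: (-((4*x) + 1)) + 7 = 34.
Step 2. [(-((4*x) + 1)) + 7 = 34] subtract 7: x sits inside (… + 7), so sub: -((4*x) + 1) = 27.
Step 3. [-((4*x) + 1) = 27] leading − — multiply by −1, so neg: (4*x) + 1 = -27.
Step 4. [(4*x) + 1 = -27] 1 comes off first (subtract 1) ⇒ sub: 4*x = -28.
Step 5. [4*x = -28] LHS = 4·(…); ÷4 both sides, so div: x = -7.

Answer: x ∈ {-7}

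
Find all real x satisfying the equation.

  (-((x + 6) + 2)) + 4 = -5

Step 1. [(-((x + 6) + 2)) + 4 = -5] peel the +4: subtract 4 from each side, so sub: -((x + 6) + 2) = -9.
Step 2. [-((x + 6) + 2) = -9] LHS negated; negate both sides, so neg: (x + 6) + 2 = 9.
Step 3. [(x + 6) + 2 = 9] 2 comes off first (subtract 2), so sub: x + 6 = 7.
Step 4. [x + 6 = 7] peel the +6: subtract 6 from each side, so sub: x = 1.

Answer: x ∈ {1}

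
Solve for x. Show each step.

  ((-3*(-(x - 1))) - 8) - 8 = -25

Step 1. [((-3*(-(x - 1))) - 8) - 8 = -25] peel the -8: add 8 from each side, so sub: (-3*(-(x - 1))) - 8 = -17.
Step 2. [(-3*(-(x - 1))) - 8 = -17] the outer -8 inverts by adding 8. So sub: -3*(-(x - 1)) = -9.
Step 3. [-3*(-(x - 1)) = -9] leading coefficient -3: divide by -3 ⇒ div: -(x - 1) = 3.
Step 4. [-(x - 1) = 3] leading − — multiply by −1 ⇒ neg: x - 1 = -3.
Step 5. [x - 1 = -3] -1 is outermost — add 1 both sides ⇒ sub: x = -2.

Answer: x ∈ {-2}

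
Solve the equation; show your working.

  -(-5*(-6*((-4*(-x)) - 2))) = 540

Step 1. [-(-5*(-6*((-4*(-x)) - 2))) = 540] leading − — multiply by −1, so neg: -5*(-6*((-4*(-x)) - 2)) = -540.
Step 2. [-5*(-6*((-4*(-x)) - 2)) = -540] LHS = -5·(…); ÷-5 both sides, so div: -6*((-4*(-x)) - 2) = 108.
Step 3. [-6*((-4*(-x)) - 2) = 108] LHS = -6·(…); ÷-6 both sides, so div: (-4*(-x)) - 2 = -18.
Step 4. [(-4*(-x)) - 2 = -18] 2 comes off first (add 2), so sub: -4*(-x) = -16.
Step 5. [-4*(-x) = -16] -4·(inner) — divide through by -4, so div: -x = 4.
Step 6. [-x = 4] leading − — multiply by −1 ⇒ neg: x = -4.

Answer: x ∈ {-4}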